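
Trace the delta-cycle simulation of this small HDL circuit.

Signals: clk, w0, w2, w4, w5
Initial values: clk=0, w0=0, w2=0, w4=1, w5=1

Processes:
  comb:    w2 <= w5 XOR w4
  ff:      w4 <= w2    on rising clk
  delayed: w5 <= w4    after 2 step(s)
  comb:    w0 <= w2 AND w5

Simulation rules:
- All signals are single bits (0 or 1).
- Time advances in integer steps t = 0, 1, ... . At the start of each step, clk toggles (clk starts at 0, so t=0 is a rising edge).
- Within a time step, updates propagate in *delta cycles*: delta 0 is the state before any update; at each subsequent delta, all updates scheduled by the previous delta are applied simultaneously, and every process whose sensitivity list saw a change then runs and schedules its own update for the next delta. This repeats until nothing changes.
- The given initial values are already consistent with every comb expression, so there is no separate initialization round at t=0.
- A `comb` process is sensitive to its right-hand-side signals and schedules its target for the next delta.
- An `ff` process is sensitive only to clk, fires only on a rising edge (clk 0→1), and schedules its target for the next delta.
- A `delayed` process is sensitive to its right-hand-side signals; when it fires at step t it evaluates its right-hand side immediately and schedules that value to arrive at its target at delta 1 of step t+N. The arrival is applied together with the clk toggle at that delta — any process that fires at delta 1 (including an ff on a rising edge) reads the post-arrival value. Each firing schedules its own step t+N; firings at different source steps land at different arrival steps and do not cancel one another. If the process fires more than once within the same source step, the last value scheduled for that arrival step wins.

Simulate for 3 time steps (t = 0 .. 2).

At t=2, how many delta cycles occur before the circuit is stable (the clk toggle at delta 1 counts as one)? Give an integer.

[bits: w4,w0,w5,clk,w2]
t=0: Δ0=10100 Δ1=10110 Δ2=00110 Δ3=00111 Δ4=01111 | 4Δ
t=1: Δ0=01111 Δ1=01101 | 1Δ
t=2: Δ0=01101 Δ1=01011 Δ2=10010 Δ3=10011 | 3Δ

3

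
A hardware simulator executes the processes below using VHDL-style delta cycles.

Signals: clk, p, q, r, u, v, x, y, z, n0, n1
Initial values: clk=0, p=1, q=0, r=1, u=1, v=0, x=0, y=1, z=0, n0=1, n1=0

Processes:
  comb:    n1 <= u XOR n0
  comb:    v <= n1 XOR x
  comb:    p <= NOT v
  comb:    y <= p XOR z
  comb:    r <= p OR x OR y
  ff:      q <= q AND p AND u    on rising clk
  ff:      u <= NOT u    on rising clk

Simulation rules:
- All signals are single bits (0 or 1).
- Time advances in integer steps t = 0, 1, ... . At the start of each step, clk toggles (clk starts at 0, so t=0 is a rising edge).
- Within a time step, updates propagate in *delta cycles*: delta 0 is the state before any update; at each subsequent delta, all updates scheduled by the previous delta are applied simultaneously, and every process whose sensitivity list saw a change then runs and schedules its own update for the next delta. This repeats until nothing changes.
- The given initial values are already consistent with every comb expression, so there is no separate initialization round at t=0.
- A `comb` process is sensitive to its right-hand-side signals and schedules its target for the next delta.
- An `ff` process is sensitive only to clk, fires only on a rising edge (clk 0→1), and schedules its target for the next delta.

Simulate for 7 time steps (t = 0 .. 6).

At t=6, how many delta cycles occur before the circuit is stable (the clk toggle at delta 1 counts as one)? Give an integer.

6

t=0 Δ0: clk=0 v=0 z=0 y=1 r=1 p=1 n0=1 q=0 x=0 u=1 n1=0
  Δ1: clk:0→1
  Δ2: u:1→0
  Δ3: n1:0→1
  Δ4: v:0→1
  Δ5: p:1→0
  Δ6: y:1→0
  Δ7: r:1→0
  (7Δ to stable)
t=1 Δ0: clk=1 v=1 z=0 y=0 r=0 p=0 n0=1 q=0 x=0 u=0 n1=1
  Δ1: clk:1→0
  (1Δ to stable)
t=2 Δ0: clk=0 v=1 z=0 y=0 r=0 p=0 n0=1 q=0 x=0 u=0 n1=1
  Δ1: clk:0→1
  Δ2: u:0→1
  Δ3: n1:1→0
  Δ4: v:1→0
  Δ5: p:0→1
  Δ6: y:0→1, r:0→1
  (6Δ to stable)
t=3 Δ0: clk=1 v=0 z=0 y=1 r=1 p=1 n0=1 q=0 x=0 u=1 n1=0
  Δ1: clk:1→0
  (1Δ to stable)
t=4 Δ0: clk=0 v=0 z=0 y=1 r=1 p=1 n0=1 q=0 x=0 u=1 n1=0
  Δ1: clk:0→1
  Δ2: u:1→0
  Δ3: n1:0→1
  Δ4: v:0→1
  Δ5: p:1→0
  Δ6: y:1→0
  Δ7: r:1→0
  (7Δ to stable)
t=5 Δ0: clk=1 v=1 z=0 y=0 r=0 p=0 n0=1 q=0 x=0 u=0 n1=1
  Δ1: clk:1→0
  (1Δ to stable)
t=6 Δ0: clk=0 v=1 z=0 y=0 r=0 p=0 n0=1 q=0 x=0 u=0 n1=1
  Δ1: clk:0→1
  Δ2: u:0→1
  Δ3: n1:1→0
  Δ4: v:1→0
  Δ5: p:0→1
  Δ6: y:0→1, r:0→1
  (6Δ to stable)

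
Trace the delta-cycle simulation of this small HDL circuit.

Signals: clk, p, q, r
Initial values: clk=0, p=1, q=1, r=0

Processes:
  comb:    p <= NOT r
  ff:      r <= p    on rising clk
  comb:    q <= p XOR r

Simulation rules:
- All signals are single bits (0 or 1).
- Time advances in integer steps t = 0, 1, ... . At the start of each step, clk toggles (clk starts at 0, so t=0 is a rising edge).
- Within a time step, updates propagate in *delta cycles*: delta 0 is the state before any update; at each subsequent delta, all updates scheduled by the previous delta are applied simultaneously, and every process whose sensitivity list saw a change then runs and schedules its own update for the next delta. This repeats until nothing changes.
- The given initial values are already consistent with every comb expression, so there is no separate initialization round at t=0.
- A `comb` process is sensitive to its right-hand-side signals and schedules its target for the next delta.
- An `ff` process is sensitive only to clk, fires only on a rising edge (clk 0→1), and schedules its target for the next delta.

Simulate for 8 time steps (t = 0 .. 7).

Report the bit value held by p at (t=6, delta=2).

0

t0.Δ0 p=1 clk=0 r=0 q=1
t0.Δ1 p=1 clk=1 r=0 q=1
t0.Δ2 p=1 clk=1 r=1 q=1
t0.Δ3 p=0 clk=1 r=1 q=0
t0.Δ4 p=0 clk=1 r=1 q=1
t1.Δ0 p=0 clk=1 r=1 q=1
t1.Δ1 p=0 clk=0 r=1 q=1
t2.Δ0 p=0 clk=0 r=1 q=1
t2.Δ1 p=0 clk=1 r=1 q=1
t2.Δ2 p=0 clk=1 r=0 q=1
t2.Δ3 p=1 clk=1 r=0 q=0
t2.Δ4 p=1 clk=1 r=0 q=1
t3.Δ0 p=1 clk=1 r=0 q=1
t3.Δ1 p=1 clk=0 r=0 q=1
t4.Δ0 p=1 clk=0 r=0 q=1
t4.Δ1 p=1 clk=1 r=0 q=1
t4.Δ2 p=1 clk=1 r=1 q=1
t4.Δ3 p=0 clk=1 r=1 q=0
t4.Δ4 p=0 clk=1 r=1 q=1
t5.Δ0 p=0 clk=1 r=1 q=1
t5.Δ1 p=0 clk=0 r=1 q=1
t6.Δ0 p=0 clk=0 r=1 q=1
t6.Δ1 p=0 clk=1 r=1 q=1
t6.Δ2 p=0 clk=1 r=0 q=1
t6.Δ3 p=1 clk=1 r=0 q=0
t6.Δ4 p=1 clk=1 r=0 q=1
t7.Δ0 p=1 clk=1 r=0 q=1
t7.Δ1 p=1 clk=0 r=0 q=1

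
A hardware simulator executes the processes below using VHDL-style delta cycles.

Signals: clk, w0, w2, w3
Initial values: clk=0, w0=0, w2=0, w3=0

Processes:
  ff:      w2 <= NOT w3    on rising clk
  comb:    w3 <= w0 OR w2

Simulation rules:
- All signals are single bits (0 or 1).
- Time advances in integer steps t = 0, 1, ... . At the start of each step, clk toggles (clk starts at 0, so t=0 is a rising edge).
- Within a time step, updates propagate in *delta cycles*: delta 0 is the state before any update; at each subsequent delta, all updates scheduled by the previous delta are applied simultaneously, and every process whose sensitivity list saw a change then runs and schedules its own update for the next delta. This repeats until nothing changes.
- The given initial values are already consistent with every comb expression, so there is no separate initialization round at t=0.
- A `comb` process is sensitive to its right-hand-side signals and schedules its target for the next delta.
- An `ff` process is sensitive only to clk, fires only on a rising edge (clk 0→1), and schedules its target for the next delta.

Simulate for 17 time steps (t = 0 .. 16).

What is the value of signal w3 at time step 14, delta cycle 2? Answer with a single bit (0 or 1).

1

[bits: w2,w0,w3,clk]
t=0: Δ0=0000 Δ1=0001 Δ2=1001 Δ3=1011 | 3Δ
t=1: Δ0=1011 Δ1=1010 | 1Δ
t=2: Δ0=1010 Δ1=1011 Δ2=0011 Δ3=0001 | 3Δ
t=3: Δ0=0001 Δ1=0000 | 1Δ
t=4: Δ0=0000 Δ1=0001 Δ2=1001 Δ3=1011 | 3Δ
t=5: Δ0=1011 Δ1=1010 | 1Δ
t=6: Δ0=1010 Δ1=1011 Δ2=0011 Δ3=0001 | 3Δ
t=7: Δ0=0001 Δ1=0000 | 1Δ
t=8: Δ0=0000 Δ1=0001 Δ2=1001 Δ3=1011 | 3Δ
t=9: Δ0=1011 Δ1=1010 | 1Δ
t=10: Δ0=1010 Δ1=1011 Δ2=0011 Δ3=0001 | 3Δ
t=11: Δ0=0001 Δ1=0000 | 1Δ
t=12: Δ0=0000 Δ1=0001 Δ2=1001 Δ3=1011 | 3Δ
t=13: Δ0=1011 Δ1=1010 | 1Δ
t=14: Δ0=1010 Δ1=1011 Δ2=0011 Δ3=0001 | 3Δ
t=15: Δ0=0001 Δ1=0000 | 1Δ
t=16: Δ0=0000 Δ1=0001 Δ2=1001 Δ3=1011 | 3Δ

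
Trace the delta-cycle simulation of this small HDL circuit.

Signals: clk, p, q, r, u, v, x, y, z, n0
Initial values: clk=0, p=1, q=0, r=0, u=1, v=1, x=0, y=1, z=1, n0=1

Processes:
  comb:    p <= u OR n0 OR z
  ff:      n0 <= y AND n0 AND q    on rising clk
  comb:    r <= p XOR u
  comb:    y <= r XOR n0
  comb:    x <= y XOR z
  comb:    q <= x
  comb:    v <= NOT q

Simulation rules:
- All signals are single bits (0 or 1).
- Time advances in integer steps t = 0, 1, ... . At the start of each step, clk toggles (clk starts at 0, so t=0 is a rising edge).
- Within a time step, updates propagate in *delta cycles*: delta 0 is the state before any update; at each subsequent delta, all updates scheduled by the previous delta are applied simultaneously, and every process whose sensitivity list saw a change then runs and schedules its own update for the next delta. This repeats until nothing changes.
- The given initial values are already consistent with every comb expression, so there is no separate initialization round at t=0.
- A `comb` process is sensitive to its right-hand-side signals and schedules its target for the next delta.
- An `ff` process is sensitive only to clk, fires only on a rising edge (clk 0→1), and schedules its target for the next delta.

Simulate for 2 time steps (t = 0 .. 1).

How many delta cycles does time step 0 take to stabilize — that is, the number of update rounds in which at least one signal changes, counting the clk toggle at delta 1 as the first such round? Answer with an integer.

6

t=0 Δ0: y=1 x=0 r=0 p=1 v=1 z=1 clk=0 u=1 q=0 n0=1
  Δ1: clk:0→1
  Δ2: n0:1→0
  Δ3: y:1→0
  Δ4: x:0→1
  Δ5: q:0→1
  Δ6: v:1→0
  (6Δ to stable)
t=1 Δ0: y=0 x=1 r=0 p=1 v=0 z=1 clk=1 u=1 q=1 n0=0
  Δ1: clk:1→0
  (1Δ to stable)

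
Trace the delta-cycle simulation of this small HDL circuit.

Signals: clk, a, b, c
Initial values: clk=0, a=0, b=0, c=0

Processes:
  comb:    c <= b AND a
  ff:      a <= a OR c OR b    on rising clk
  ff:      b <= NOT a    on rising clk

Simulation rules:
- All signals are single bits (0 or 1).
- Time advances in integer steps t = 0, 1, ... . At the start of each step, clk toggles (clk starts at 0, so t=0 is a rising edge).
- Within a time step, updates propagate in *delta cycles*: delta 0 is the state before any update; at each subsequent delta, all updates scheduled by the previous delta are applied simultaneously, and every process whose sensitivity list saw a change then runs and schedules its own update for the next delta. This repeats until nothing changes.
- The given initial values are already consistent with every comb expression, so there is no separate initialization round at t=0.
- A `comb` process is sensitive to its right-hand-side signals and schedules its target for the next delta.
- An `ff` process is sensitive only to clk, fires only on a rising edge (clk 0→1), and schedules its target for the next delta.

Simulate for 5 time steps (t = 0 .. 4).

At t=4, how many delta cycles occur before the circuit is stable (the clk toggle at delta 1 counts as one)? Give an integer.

t=0 Δ0: c=0 a=0 b=0 clk=0
  Δ1: clk:0→1
  Δ2: b:0→1
  (2Δ to stable)
t=1 Δ0: c=0 a=0 b=1 clk=1
  Δ1: clk:1→0
  (1Δ to stable)
t=2 Δ0: c=0 a=0 b=1 clk=0
  Δ1: clk:0→1
  Δ2: a:0→1
  Δ3: c:0→1
  (3Δ to stable)
t=3 Δ0: c=1 a=1 b=1 clk=1
  Δ1: clk:1→0
  (1Δ to stable)
t=4 Δ0: c=1 a=1 b=1 clk=0
  Δ1: clk:0→1
  Δ2: b:1→0
  Δ3: c:1→0
  (3Δ to stable)

3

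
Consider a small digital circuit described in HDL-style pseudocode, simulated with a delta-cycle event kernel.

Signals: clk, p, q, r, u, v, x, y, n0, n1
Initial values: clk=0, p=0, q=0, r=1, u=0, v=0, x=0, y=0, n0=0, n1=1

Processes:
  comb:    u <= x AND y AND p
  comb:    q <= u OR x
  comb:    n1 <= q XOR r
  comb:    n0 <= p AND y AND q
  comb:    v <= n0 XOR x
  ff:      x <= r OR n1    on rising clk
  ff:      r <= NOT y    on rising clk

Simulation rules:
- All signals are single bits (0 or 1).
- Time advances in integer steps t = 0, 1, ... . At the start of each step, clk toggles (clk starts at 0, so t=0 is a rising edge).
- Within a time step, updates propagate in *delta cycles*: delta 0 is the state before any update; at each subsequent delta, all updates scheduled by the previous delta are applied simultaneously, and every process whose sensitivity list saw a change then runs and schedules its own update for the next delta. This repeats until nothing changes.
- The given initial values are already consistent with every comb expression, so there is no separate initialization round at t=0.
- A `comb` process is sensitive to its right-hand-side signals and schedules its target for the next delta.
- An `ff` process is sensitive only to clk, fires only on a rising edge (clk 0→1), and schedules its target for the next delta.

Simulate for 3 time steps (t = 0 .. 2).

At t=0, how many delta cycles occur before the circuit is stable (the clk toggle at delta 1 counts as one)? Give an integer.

4

t=0 Δ0: n0=0 r=1 clk=0 n1=1 y=0 q=0 x=0 v=0 u=0 p=0
  Δ1: clk:0→1
  Δ2: x:0→1
  Δ3: q:0→1, v:0→1
  Δ4: n1:1→0
  (4Δ to stable)
t=1 Δ0: n0=0 r=1 clk=1 n1=0 y=0 q=1 x=1 v=1 u=0 p=0
  Δ1: clk:1→0
  (1Δ to stable)
t=2 Δ0: n0=0 r=1 clk=0 n1=0 y=0 q=1 x=1 v=1 u=0 p=0
  Δ1: clk:0→1
  (1Δ to stable)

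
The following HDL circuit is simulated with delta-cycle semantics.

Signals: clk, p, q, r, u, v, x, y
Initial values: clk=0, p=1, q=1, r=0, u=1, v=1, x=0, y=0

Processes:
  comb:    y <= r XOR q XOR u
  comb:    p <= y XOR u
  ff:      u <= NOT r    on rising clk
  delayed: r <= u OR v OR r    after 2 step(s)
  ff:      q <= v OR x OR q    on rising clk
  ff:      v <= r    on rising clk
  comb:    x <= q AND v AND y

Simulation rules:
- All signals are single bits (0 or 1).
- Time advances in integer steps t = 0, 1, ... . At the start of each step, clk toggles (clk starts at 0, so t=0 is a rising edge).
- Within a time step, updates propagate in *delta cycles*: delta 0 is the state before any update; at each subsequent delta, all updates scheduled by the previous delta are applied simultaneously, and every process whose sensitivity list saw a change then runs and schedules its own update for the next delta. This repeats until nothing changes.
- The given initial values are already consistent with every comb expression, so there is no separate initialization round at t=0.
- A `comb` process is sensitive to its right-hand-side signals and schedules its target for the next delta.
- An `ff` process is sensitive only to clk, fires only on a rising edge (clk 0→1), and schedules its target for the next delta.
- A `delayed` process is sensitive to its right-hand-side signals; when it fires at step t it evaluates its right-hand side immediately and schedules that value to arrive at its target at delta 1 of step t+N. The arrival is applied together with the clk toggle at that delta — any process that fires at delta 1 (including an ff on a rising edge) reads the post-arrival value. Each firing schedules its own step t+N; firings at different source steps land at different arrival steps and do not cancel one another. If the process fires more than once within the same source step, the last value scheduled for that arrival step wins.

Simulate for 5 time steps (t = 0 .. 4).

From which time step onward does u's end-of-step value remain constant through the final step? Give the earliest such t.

t0.Δ0 clk=0 r=0 u=1 v=1 p=1 q=1 x=0 y=0
t0.Δ1 clk=1 r=0 u=1 v=1 p=1 q=1 x=0 y=0
t0.Δ2 clk=1 r=0 u=1 v=0 p=1 q=1 x=0 y=0
t1.Δ0 clk=1 r=0 u=1 v=0 p=1 q=1 x=0 y=0
t1.Δ1 clk=0 r=0 u=1 v=0 p=1 q=1 x=0 y=0
t2.Δ0 clk=0 r=0 u=1 v=0 p=1 q=1 x=0 y=0
t2.Δ1 clk=1 r=1 u=1 v=0 p=1 q=1 x=0 y=0
t2.Δ2 clk=1 r=1 u=0 v=1 p=1 q=1 x=0 y=1
t2.Δ3 clk=1 r=1 u=0 v=1 p=1 q=1 x=1 y=0
t2.Δ4 clk=1 r=1 u=0 v=1 p=0 q=1 x=0 y=0
t3.Δ0 clk=1 r=1 u=0 v=1 p=0 q=1 x=0 y=0
t3.Δ1 clk=0 r=1 u=0 v=1 p=0 q=1 x=0 y=0
t4.Δ0 clk=0 r=1 u=0 v=1 p=0 q=1 x=0 y=0
t4.Δ1 clk=1 r=1 u=0 v=1 p=0 q=1 x=0 y=0

2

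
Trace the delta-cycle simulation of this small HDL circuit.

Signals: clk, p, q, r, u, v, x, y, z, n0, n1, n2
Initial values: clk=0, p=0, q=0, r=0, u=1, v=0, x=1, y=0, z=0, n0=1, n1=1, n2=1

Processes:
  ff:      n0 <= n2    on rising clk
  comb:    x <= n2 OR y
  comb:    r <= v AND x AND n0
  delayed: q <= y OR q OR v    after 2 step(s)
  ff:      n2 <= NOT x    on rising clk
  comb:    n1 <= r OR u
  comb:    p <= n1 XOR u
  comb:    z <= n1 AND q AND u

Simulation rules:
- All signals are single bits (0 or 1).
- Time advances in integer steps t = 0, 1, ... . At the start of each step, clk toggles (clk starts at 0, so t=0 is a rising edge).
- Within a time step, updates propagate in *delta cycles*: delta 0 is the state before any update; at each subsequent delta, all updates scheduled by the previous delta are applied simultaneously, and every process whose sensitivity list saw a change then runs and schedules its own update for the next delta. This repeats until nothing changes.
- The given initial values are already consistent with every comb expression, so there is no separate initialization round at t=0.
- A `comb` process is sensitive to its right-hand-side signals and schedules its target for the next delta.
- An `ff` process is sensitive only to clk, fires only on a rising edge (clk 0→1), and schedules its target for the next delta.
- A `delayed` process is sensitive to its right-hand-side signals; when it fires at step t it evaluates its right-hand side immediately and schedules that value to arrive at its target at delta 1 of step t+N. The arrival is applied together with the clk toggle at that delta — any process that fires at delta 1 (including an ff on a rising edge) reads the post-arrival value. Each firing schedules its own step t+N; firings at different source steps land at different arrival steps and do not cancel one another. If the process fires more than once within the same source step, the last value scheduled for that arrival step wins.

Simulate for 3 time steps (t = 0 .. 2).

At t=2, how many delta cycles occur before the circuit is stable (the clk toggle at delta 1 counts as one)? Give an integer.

3

t=0 Δ0: clk=0 p=0 x=1 z=0 y=0 n1=1 v=0 n0=1 n2=1 u=1 q=0 r=0
  Δ1: clk:0→1
  Δ2: n2:1→0
  Δ3: x:1→0
  (3Δ to stable)
t=1 Δ0: clk=1 p=0 x=0 z=0 y=0 n1=1 v=0 n0=1 n2=0 u=1 q=0 r=0
  Δ1: clk:1→0
  (1Δ to stable)
t=2 Δ0: clk=0 p=0 x=0 z=0 y=0 n1=1 v=0 n0=1 n2=0 u=1 q=0 r=0
  Δ1: clk:0→1
  Δ2: n0:1→0, n2:0→1
  Δ3: x:0→1
  (3Δ to stable)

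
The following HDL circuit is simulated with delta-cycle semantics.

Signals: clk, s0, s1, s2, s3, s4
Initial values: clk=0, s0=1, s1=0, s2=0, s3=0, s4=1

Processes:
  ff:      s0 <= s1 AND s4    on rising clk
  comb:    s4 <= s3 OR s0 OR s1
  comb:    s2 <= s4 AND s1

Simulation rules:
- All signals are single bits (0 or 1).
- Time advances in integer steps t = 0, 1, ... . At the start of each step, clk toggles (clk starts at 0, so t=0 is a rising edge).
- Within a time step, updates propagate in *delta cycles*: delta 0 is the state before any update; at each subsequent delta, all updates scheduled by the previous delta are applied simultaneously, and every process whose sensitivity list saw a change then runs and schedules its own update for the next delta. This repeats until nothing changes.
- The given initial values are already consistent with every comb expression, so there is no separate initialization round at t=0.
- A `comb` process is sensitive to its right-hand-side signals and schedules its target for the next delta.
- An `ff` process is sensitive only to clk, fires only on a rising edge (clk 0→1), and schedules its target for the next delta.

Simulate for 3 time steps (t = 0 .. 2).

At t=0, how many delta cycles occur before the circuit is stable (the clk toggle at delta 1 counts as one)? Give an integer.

t=0 Δ0: s1=0 s0=1 clk=0 s3=0 s4=1 s2=0
  Δ1: clk:0→1
  Δ2: s0:1→0
  Δ3: s4:1→0
  (3Δ to stable)
t=1 Δ0: s1=0 s0=0 clk=1 s3=0 s4=0 s2=0
  Δ1: clk:1→0
  (1Δ to stable)
t=2 Δ0: s1=0 s0=0 clk=0 s3=0 s4=0 s2=0
  Δ1: clk:0→1
  (1Δ to stable)

3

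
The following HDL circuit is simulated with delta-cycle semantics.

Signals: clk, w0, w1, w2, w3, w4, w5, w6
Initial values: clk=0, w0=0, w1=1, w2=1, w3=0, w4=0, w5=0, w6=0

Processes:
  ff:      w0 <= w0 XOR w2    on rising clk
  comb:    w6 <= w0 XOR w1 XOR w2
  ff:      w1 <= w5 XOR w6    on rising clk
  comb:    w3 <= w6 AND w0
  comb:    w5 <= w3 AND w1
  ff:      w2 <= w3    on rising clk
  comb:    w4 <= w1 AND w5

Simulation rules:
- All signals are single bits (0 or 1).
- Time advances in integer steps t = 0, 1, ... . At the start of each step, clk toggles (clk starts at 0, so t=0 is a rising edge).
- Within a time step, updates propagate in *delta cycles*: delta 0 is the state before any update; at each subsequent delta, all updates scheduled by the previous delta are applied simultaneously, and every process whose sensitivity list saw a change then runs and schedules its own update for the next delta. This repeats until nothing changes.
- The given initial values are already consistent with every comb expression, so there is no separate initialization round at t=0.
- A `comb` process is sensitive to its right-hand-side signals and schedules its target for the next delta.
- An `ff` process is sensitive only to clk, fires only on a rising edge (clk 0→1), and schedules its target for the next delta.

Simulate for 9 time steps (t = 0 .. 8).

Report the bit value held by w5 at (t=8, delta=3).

[bits: w5,w0,w6,clk,w1,w2,w3,w4]
t=0: Δ0=00001100 Δ1=00011100 Δ2=01010000 Δ3=01110000 Δ4=01110010 | 4Δ
t=1: Δ0=01110010 Δ1=01100010 | 1Δ
t=2: Δ0=01100010 Δ1=01110010 Δ2=01111110 Δ3=11111110 Δ4=11111111 | 4Δ
t=3: Δ0=11111111 Δ1=11101111 | 1Δ
t=4: Δ0=11101111 Δ1=11111111 Δ2=10110111 Δ3=00110100 | 3Δ
t=5: Δ0=00110100 Δ1=00100100 | 1Δ
t=6: Δ0=00100100 Δ1=00110100 Δ2=01111000 Δ3=01011010 Δ4=11011000 Δ5=01011001 Δ6=01011000 | 6Δ
t=7: Δ0=01011000 Δ1=01001000 | 1Δ
t=8: Δ0=01001000 Δ1=01011000 Δ2=01010000 Δ3=01110000 Δ4=01110010 | 4Δ

0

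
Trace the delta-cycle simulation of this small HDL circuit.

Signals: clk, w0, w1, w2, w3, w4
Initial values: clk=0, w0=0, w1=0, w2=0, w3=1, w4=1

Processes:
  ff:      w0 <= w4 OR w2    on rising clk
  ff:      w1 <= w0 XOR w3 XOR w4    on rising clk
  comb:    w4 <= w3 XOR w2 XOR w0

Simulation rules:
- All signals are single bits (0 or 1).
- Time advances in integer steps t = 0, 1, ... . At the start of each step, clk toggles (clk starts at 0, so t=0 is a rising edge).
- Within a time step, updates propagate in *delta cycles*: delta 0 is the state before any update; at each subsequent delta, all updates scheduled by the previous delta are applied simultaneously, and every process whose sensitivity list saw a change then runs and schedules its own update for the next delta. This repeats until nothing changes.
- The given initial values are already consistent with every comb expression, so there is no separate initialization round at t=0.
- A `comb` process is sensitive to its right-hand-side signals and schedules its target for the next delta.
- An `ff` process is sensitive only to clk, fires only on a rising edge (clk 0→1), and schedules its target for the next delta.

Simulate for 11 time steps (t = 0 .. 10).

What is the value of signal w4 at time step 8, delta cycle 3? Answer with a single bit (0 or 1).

t0.Δ0 w3=1 w4=1 clk=0 w0=0 w1=0 w2=0
t0.Δ1 w3=1 w4=1 clk=1 w0=0 w1=0 w2=0
t0.Δ2 w3=1 w4=1 clk=1 w0=1 w1=0 w2=0
t0.Δ3 w3=1 w4=0 clk=1 w0=1 w1=0 w2=0
t1.Δ0 w3=1 w4=0 clk=1 w0=1 w1=0 w2=0
t1.Δ1 w3=1 w4=0 clk=0 w0=1 w1=0 w2=0
t2.Δ0 w3=1 w4=0 clk=0 w0=1 w1=0 w2=0
t2.Δ1 w3=1 w4=0 clk=1 w0=1 w1=0 w2=0
t2.Δ2 w3=1 w4=0 clk=1 w0=0 w1=0 w2=0
t2.Δ3 w3=1 w4=1 clk=1 w0=0 w1=0 w2=0
t3.Δ0 w3=1 w4=1 clk=1 w0=0 w1=0 w2=0
t3.Δ1 w3=1 w4=1 clk=0 w0=0 w1=0 w2=0
t4.Δ0 w3=1 w4=1 clk=0 w0=0 w1=0 w2=0
t4.Δ1 w3=1 w4=1 clk=1 w0=0 w1=0 w2=0
t4.Δ2 w3=1 w4=1 clk=1 w0=1 w1=0 w2=0
t4.Δ3 w3=1 w4=0 clk=1 w0=1 w1=0 w2=0
t5.Δ0 w3=1 w4=0 clk=1 w0=1 w1=0 w2=0
t5.Δ1 w3=1 w4=0 clk=0 w0=1 w1=0 w2=0
t6.Δ0 w3=1 w4=0 clk=0 w0=1 w1=0 w2=0
t6.Δ1 w3=1 w4=0 clk=1 w0=1 w1=0 w2=0
t6.Δ2 w3=1 w4=0 clk=1 w0=0 w1=0 w2=0
t6.Δ3 w3=1 w4=1 clk=1 w0=0 w1=0 w2=0
t7.Δ0 w3=1 w4=1 clk=1 w0=0 w1=0 w2=0
t7.Δ1 w3=1 w4=1 clk=0 w0=0 w1=0 w2=0
t8.Δ0 w3=1 w4=1 clk=0 w0=0 w1=0 w2=0
t8.Δ1 w3=1 w4=1 clk=1 w0=0 w1=0 w2=0
t8.Δ2 w3=1 w4=1 clk=1 w0=1 w1=0 w2=0
t8.Δ3 w3=1 w4=0 clk=1 w0=1 w1=0 w2=0
t9.Δ0 w3=1 w4=0 clk=1 w0=1 w1=0 w2=0
t9.Δ1 w3=1 w4=0 clk=0 w0=1 w1=0 w2=0
t10.Δ0 w3=1 w4=0 clk=0 w0=1 w1=0 w2=0
t10.Δ1 w3=1 w4=0 clk=1 w0=1 w1=0 w2=0
t10.Δ2 w3=1 w4=0 clk=1 w0=0 w1=0 w2=0
t10.Δ3 w3=1 w4=1 clk=1 w0=0 w1=0 w2=0

0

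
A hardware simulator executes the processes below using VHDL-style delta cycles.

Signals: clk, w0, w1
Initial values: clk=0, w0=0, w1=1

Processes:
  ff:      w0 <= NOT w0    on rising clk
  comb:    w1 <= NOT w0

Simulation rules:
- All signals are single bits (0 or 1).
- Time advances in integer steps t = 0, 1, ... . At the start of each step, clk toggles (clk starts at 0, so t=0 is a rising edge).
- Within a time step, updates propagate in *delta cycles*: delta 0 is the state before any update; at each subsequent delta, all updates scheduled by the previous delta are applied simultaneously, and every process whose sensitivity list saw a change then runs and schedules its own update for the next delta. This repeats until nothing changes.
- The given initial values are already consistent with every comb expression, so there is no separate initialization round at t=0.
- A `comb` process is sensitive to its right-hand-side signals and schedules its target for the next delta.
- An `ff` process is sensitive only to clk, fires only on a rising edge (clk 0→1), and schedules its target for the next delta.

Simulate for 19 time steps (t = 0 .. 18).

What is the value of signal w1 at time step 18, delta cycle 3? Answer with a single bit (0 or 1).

1

t=0 Δ0: w1=1 w0=0 clk=0
  Δ1: clk:0→1
  Δ2: w0:0→1
  Δ3: w1:1→0
  (3Δ to stable)
t=1 Δ0: w1=0 w0=1 clk=1
  Δ1: clk:1→0
  (1Δ to stable)
t=2 Δ0: w1=0 w0=1 clk=0
  Δ1: clk:0→1
  Δ2: w0:1→0
  Δ3: w1:0→1
  (3Δ to stable)
t=3 Δ0: w1=1 w0=0 clk=1
  Δ1: clk:1→0
  (1Δ to stable)
t=4 Δ0: w1=1 w0=0 clk=0
  Δ1: clk:0→1
  Δ2: w0:0→1
  Δ3: w1:1→0
  (3Δ to stable)
t=5 Δ0: w1=0 w0=1 clk=1
  Δ1: clk:1→0
  (1Δ to stable)
t=6 Δ0: w1=0 w0=1 clk=0
  Δ1: clk:0→1
  Δ2: w0:1→0
  Δ3: w1:0→1
  (3Δ to stable)
t=7 Δ0: w1=1 w0=0 clk=1
  Δ1: clk:1→0
  (1Δ to stable)
t=8 Δ0: w1=1 w0=0 clk=0
  Δ1: clk:0→1
  Δ2: w0:0→1
  Δ3: w1:1→0
  (3Δ to stable)
t=9 Δ0: w1=0 w0=1 clk=1
  Δ1: clk:1→0
  (1Δ to stable)
t=10 Δ0: w1=0 w0=1 clk=0
  Δ1: clk:0→1
  Δ2: w0:1→0
  Δ3: w1:0→1
  (3Δ to stable)
t=11 Δ0: w1=1 w0=0 clk=1
  Δ1: clk:1→0
  (1Δ to stable)
t=12 Δ0: w1=1 w0=0 clk=0
  Δ1: clk:0→1
  Δ2: w0:0→1
  Δ3: w1:1→0
  (3Δ to stable)
t=13 Δ0: w1=0 w0=1 clk=1
  Δ1: clk:1→0
  (1Δ to stable)
t=14 Δ0: w1=0 w0=1 clk=0
  Δ1: clk:0→1
  Δ2: w0:1→0
  Δ3: w1:0→1
  (3Δ to stable)
t=15 Δ0: w1=1 w0=0 clk=1
  Δ1: clk:1→0
  (1Δ to stable)
t=16 Δ0: w1=1 w0=0 clk=0
  Δ1: clk:0→1
  Δ2: w0:0→1
  Δ3: w1:1→0
  (3Δ to stable)
t=17 Δ0: w1=0 w0=1 clk=1
  Δ1: clk:1→0
  (1Δ to stable)
t=18 Δ0: w1=0 w0=1 clk=0
  Δ1: clk:0→1
  Δ2: w0:1→0
  Δ3: w1:0→1
  (3Δ to stable)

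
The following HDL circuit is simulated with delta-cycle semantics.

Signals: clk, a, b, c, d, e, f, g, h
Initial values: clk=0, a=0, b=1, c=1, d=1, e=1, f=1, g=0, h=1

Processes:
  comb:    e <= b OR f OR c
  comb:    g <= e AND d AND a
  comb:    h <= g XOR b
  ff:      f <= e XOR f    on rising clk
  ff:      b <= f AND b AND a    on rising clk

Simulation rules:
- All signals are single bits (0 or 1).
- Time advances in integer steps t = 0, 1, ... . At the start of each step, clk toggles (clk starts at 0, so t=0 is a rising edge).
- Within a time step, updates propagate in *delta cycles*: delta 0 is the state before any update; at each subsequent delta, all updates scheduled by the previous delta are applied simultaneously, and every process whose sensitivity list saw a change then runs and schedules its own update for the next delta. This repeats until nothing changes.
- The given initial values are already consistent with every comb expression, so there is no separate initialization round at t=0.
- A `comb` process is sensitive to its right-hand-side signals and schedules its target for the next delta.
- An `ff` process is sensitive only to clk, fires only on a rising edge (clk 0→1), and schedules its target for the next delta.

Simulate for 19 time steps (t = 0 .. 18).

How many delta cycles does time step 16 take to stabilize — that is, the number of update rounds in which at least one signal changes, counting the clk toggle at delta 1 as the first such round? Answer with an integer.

[bits: a,h,e,clk,g,d,c,f,b]
t=0: Δ0=011001111 Δ1=011101111 Δ2=011101100 Δ3=001101100 | 3Δ
t=1: Δ0=001101100 Δ1=001001100 | 1Δ
t=2: Δ0=001001100 Δ1=001101100 Δ2=001101110 | 2Δ
t=3: Δ0=001101110 Δ1=001001110 | 1Δ
t=4: Δ0=001001110 Δ1=001101110 Δ2=001101100 | 2Δ
t=5: Δ0=001101100 Δ1=001001100 | 1Δ
t=6: Δ0=001001100 Δ1=001101100 Δ2=001101110 | 2Δ
t=7: Δ0=001101110 Δ1=001001110 | 1Δ
t=8: Δ0=001001110 Δ1=001101110 Δ2=001101100 | 2Δ
t=9: Δ0=001101100 Δ1=001001100 | 1Δ
t=10: Δ0=001001100 Δ1=001101100 Δ2=001101110 | 2Δ
t=11: Δ0=001101110 Δ1=001001110 | 1Δ
t=12: Δ0=001001110 Δ1=001101110 Δ2=001101100 | 2Δ
t=13: Δ0=001101100 Δ1=001001100 | 1Δ
t=14: Δ0=001001100 Δ1=001101100 Δ2=001101110 | 2Δ
t=15: Δ0=001101110 Δ1=001001110 | 1Δ
t=16: Δ0=001001110 Δ1=001101110 Δ2=001101100 | 2Δ
t=17: Δ0=001101100 Δ1=001001100 | 1Δ
t=18: Δ0=001001100 Δ1=001101100 Δ2=001101110 | 2Δ

2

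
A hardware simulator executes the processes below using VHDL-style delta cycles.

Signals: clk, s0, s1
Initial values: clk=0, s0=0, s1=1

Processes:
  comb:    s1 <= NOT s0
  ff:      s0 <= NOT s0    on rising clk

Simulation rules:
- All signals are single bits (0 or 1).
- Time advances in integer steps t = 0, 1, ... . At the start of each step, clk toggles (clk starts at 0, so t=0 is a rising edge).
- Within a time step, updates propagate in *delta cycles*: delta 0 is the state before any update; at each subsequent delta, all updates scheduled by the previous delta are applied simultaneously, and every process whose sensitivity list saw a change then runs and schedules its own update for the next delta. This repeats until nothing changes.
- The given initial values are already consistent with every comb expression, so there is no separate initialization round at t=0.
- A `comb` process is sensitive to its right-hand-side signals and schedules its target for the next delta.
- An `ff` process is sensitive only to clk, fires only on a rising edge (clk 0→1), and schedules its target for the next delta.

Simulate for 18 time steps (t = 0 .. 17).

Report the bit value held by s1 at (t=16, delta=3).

t0.Δ0 clk=0 s1=1 s0=0
t0.Δ1 clk=1 s1=1 s0=0
t0.Δ2 clk=1 s1=1 s0=1
t0.Δ3 clk=1 s1=0 s0=1
t1.Δ0 clk=1 s1=0 s0=1
t1.Δ1 clk=0 s1=0 s0=1
t2.Δ0 clk=0 s1=0 s0=1
t2.Δ1 clk=1 s1=0 s0=1
t2.Δ2 clk=1 s1=0 s0=0
t2.Δ3 clk=1 s1=1 s0=0
t3.Δ0 clk=1 s1=1 s0=0
t3.Δ1 clk=0 s1=1 s0=0
t4.Δ0 clk=0 s1=1 s0=0
t4.Δ1 clk=1 s1=1 s0=0
t4.Δ2 clk=1 s1=1 s0=1
t4.Δ3 clk=1 s1=0 s0=1
t5.Δ0 clk=1 s1=0 s0=1
t5.Δ1 clk=0 s1=0 s0=1
t6.Δ0 clk=0 s1=0 s0=1
t6.Δ1 clk=1 s1=0 s0=1
t6.Δ2 clk=1 s1=0 s0=0
t6.Δ3 clk=1 s1=1 s0=0
t7.Δ0 clk=1 s1=1 s0=0
t7.Δ1 clk=0 s1=1 s0=0
t8.Δ0 clk=0 s1=1 s0=0
t8.Δ1 clk=1 s1=1 s0=0
t8.Δ2 clk=1 s1=1 s0=1
t8.Δ3 clk=1 s1=0 s0=1
t9.Δ0 clk=1 s1=0 s0=1
t9.Δ1 clk=0 s1=0 s0=1
t10.Δ0 clk=0 s1=0 s0=1
t10.Δ1 clk=1 s1=0 s0=1
t10.Δ2 clk=1 s1=0 s0=0
t10.Δ3 clk=1 s1=1 s0=0
t11.Δ0 clk=1 s1=1 s0=0
t11.Δ1 clk=0 s1=1 s0=0
t12.Δ0 clk=0 s1=1 s0=0
t12.Δ1 clk=1 s1=1 s0=0
t12.Δ2 clk=1 s1=1 s0=1
t12.Δ3 clk=1 s1=0 s0=1
t13.Δ0 clk=1 s1=0 s0=1
t13.Δ1 clk=0 s1=0 s0=1
t14.Δ0 clk=0 s1=0 s0=1
t14.Δ1 clk=1 s1=0 s0=1
t14.Δ2 clk=1 s1=0 s0=0
t14.Δ3 clk=1 s1=1 s0=0
t15.Δ0 clk=1 s1=1 s0=0
t15.Δ1 clk=0 s1=1 s0=0
t16.Δ0 clk=0 s1=1 s0=0
t16.Δ1 clk=1 s1=1 s0=0
t16.Δ2 clk=1 s1=1 s0=1
t16.Δ3 clk=1 s1=0 s0=1
t17.Δ0 clk=1 s1=0 s0=1
t17.Δ1 clk=0 s1=0 s0=1

0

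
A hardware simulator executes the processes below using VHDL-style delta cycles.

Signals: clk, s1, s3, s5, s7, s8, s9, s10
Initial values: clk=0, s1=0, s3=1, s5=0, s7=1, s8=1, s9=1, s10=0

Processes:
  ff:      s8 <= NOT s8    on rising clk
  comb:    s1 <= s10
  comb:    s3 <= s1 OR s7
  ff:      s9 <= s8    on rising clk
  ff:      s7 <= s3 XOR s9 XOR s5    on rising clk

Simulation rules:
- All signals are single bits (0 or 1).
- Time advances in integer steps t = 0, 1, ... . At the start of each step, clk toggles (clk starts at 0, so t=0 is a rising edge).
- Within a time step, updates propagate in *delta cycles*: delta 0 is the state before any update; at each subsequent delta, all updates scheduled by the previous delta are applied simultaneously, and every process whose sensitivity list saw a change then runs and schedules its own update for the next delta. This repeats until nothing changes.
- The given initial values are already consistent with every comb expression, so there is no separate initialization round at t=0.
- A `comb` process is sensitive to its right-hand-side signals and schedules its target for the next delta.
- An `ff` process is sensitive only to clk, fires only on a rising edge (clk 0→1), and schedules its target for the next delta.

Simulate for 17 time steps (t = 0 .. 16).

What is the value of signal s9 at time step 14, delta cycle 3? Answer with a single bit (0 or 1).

0

t=0 Δ0: s7=1 s1=0 s8=1 s10=0 s5=0 s3=1 s9=1 clk=0
  Δ1: clk:0→1
  Δ2: s7:1→0, s8:1→0
  Δ3: s3:1→0
  (3Δ to stable)
t=1 Δ0: s7=0 s1=0 s8=0 s10=0 s5=0 s3=0 s9=1 clk=1
  Δ1: clk:1→0
  (1Δ to stable)
t=2 Δ0: s7=0 s1=0 s8=0 s10=0 s5=0 s3=0 s9=1 clk=0
  Δ1: clk:0→1
  Δ2: s7:0→1, s8:0→1, s9:1→0
  Δ3: s3:0→1
  (3Δ to stable)
t=3 Δ0: s7=1 s1=0 s8=1 s10=0 s5=0 s3=1 s9=0 clk=1
  Δ1: clk:1→0
  (1Δ to stable)
t=4 Δ0: s7=1 s1=0 s8=1 s10=0 s5=0 s3=1 s9=0 clk=0
  Δ1: clk:0→1
  Δ2: s8:1→0, s9:0→1
  (2Δ to stable)
t=5 Δ0: s7=1 s1=0 s8=0 s10=0 s5=0 s3=1 s9=1 clk=1
  Δ1: clk:1→0
  (1Δ to stable)
t=6 Δ0: s7=1 s1=0 s8=0 s10=0 s5=0 s3=1 s9=1 clk=0
  Δ1: clk:0→1
  Δ2: s7:1→0, s8:0→1, s9:1→0
  Δ3: s3:1→0
  (3Δ to stable)
t=7 Δ0: s7=0 s1=0 s8=1 s10=0 s5=0 s3=0 s9=0 clk=1
  Δ1: clk:1→0
  (1Δ to stable)
t=8 Δ0: s7=0 s1=0 s8=1 s10=0 s5=0 s3=0 s9=0 clk=0
  Δ1: clk:0→1
  Δ2: s8:1→0, s9:0→1
  (2Δ to stable)
t=9 Δ0: s7=0 s1=0 s8=0 s10=0 s5=0 s3=0 s9=1 clk=1
  Δ1: clk:1→0
  (1Δ to stable)
t=10 Δ0: s7=0 s1=0 s8=0 s10=0 s5=0 s3=0 s9=1 clk=0
  Δ1: clk:0→1
  Δ2: s7:0→1, s8:0→1, s9:1→0
  Δ3: s3:0→1
  (3Δ to stable)
t=11 Δ0: s7=1 s1=0 s8=1 s10=0 s5=0 s3=1 s9=0 clk=1
  Δ1: clk:1→0
  (1Δ to stable)
t=12 Δ0: s7=1 s1=0 s8=1 s10=0 s5=0 s3=1 s9=0 clk=0
  Δ1: clk:0→1
  Δ2: s8:1→0, s9:0→1
  (2Δ to stable)
t=13 Δ0: s7=1 s1=0 s8=0 s10=0 s5=0 s3=1 s9=1 clk=1
  Δ1: clk:1→0
  (1Δ to stable)
t=14 Δ0: s7=1 s1=0 s8=0 s10=0 s5=0 s3=1 s9=1 clk=0
  Δ1: clk:0→1
  Δ2: s7:1→0, s8:0→1, s9:1→0
  Δ3: s3:1→0
  (3Δ to stable)
t=15 Δ0: s7=0 s1=0 s8=1 s10=0 s5=0 s3=0 s9=0 clk=1
  Δ1: clk:1→0
  (1Δ to stable)
t=16 Δ0: s7=0 s1=0 s8=1 s10=0 s5=0 s3=0 s9=0 clk=0
  Δ1: clk:0→1
  Δ2: s8:1→0, s9:0→1
  (2Δ to stable)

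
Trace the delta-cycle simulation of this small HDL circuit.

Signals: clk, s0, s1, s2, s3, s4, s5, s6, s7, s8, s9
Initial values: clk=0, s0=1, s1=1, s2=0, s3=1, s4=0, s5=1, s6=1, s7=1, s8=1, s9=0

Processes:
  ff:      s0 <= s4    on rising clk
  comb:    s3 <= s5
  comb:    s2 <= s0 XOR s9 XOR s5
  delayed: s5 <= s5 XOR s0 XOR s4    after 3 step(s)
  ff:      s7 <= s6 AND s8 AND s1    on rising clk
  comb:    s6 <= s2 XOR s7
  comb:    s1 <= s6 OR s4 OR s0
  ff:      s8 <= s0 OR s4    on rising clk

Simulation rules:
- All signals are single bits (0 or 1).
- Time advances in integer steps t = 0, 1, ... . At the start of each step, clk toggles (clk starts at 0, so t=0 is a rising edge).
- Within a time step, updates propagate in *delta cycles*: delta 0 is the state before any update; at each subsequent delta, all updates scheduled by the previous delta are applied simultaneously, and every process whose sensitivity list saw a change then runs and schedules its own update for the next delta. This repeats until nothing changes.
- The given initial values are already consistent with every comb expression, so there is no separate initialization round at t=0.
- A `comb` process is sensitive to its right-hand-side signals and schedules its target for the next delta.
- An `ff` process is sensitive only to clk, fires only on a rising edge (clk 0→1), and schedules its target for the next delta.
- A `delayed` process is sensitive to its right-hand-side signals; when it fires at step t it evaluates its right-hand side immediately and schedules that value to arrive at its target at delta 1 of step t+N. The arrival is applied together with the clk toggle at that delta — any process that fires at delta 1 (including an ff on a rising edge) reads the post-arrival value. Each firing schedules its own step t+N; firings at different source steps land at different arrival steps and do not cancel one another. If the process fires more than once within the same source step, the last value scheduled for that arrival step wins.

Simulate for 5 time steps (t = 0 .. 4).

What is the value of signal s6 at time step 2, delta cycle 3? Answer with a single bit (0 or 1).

1

[bits: s9,clk,s6,s4,s3,s1,s0,s5,s7,s2,s8]
t=0: Δ0=00101111101 Δ1=01101111101 Δ2=01101101101 Δ3=01101101111 Δ4=01001101111 Δ5=01001001111 | 5Δ
t=1: Δ0=01001001111 Δ1=00001001111 | 1Δ
t=2: Δ0=00001001111 Δ1=01001001111 Δ2=01001001010 Δ3=01101001010 Δ4=01101101010 | 4Δ
t=3: Δ0=01101101010 Δ1=00101101010 | 1Δ
t=4: Δ0=00101101010 Δ1=01101101010 | 1Δ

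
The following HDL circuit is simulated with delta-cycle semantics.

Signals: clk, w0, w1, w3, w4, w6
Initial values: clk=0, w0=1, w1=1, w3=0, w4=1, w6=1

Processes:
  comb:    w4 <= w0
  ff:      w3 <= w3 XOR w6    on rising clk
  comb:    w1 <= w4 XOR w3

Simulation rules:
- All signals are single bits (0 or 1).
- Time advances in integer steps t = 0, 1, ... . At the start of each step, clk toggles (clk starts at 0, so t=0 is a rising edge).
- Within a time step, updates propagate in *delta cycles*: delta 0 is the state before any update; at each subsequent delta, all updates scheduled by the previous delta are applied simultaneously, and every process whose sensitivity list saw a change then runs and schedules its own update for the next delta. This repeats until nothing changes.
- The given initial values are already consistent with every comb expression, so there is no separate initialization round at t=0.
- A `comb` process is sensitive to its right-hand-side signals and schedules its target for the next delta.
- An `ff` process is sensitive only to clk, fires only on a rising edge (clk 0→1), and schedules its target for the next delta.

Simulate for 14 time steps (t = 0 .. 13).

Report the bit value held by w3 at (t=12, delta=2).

[bits: w0,w4,w1,w6,clk,w3]
t=0: Δ0=111100 Δ1=111110 Δ2=111111 Δ3=110111 | 3Δ
t=1: Δ0=110111 Δ1=110101 | 1Δ
t=2: Δ0=110101 Δ1=110111 Δ2=110110 Δ3=111110 | 3Δ
t=3: Δ0=111110 Δ1=111100 | 1Δ
t=4: Δ0=111100 Δ1=111110 Δ2=111111 Δ3=110111 | 3Δ
t=5: Δ0=110111 Δ1=110101 | 1Δ
t=6: Δ0=110101 Δ1=110111 Δ2=110110 Δ3=111110 | 3Δ
t=7: Δ0=111110 Δ1=111100 | 1Δ
t=8: Δ0=111100 Δ1=111110 Δ2=111111 Δ3=110111 | 3Δ
t=9: Δ0=110111 Δ1=110101 | 1Δ
t=10: Δ0=110101 Δ1=110111 Δ2=110110 Δ3=111110 | 3Δ
t=11: Δ0=111110 Δ1=111100 | 1Δ
t=12: Δ0=111100 Δ1=111110 Δ2=111111 Δ3=110111 | 3Δ
t=13: Δ0=110111 Δ1=110101 | 1Δ

1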